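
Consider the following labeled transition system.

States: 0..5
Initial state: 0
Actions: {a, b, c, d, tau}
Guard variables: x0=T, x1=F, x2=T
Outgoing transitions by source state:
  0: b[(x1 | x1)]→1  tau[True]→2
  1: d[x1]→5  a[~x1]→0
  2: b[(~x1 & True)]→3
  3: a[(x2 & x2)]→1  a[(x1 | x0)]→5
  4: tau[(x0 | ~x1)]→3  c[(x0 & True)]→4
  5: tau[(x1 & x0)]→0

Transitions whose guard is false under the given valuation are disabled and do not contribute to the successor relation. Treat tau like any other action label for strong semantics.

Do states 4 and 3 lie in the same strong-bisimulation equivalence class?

Answer: NOT BISIMILAR

Trace:
Refine partition for ~:
  π0 = {{0,1,2,3,4,5}}
  π1 = {{0},{1,3},{2},{4},{5}}
  π2 = {{0},{1},{2},{3},{4},{5}}
stable after 3 split(s): 6 block(s)
4∈{4}, 3∈{3}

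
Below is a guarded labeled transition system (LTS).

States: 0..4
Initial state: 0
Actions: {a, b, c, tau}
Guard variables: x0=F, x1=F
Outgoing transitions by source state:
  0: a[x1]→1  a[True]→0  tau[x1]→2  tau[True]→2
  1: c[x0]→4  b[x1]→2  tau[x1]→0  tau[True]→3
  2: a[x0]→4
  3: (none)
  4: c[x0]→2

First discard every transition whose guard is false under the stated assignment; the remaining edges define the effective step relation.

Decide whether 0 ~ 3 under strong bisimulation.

Answer: NOT BISIMILAR

Analysis:
Bisimulation quotient by refinement:
  round 0: {{0,1,2,3,4}}
  round 1: {{0},{1},{2,3,4}}
3 equivalence class(es) (converged in 2)
class of 0: {0}; class of 3: {2,3,4}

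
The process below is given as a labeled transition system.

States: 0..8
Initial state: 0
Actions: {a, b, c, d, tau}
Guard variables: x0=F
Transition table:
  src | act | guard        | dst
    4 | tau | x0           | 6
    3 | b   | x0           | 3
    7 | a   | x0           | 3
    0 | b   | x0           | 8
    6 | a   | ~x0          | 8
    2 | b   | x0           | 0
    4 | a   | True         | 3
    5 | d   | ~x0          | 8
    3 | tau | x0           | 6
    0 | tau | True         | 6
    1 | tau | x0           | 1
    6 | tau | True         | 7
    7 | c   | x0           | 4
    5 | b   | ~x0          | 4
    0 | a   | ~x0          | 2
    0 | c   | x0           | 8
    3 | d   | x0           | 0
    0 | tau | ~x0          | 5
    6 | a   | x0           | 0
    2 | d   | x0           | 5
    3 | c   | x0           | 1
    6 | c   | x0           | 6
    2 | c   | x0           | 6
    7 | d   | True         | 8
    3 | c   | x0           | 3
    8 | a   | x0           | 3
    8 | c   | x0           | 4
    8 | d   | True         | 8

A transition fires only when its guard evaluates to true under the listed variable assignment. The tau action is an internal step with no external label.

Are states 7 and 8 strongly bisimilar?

Answer: BISIMILAR

Analysis:
Bisimulation quotient by refinement:
  π0 = {{0,1,2,3,4,5,6,7,8}}
  π1 = {{0,6},{1,2,3},{4},{5},{7,8}}
  π2 = {{0},{1,2,3},{4},{5},{6},{7,8}}
stable after 3 split(s): 6 block(s)
7∈{7,8}, 8∈{7,8}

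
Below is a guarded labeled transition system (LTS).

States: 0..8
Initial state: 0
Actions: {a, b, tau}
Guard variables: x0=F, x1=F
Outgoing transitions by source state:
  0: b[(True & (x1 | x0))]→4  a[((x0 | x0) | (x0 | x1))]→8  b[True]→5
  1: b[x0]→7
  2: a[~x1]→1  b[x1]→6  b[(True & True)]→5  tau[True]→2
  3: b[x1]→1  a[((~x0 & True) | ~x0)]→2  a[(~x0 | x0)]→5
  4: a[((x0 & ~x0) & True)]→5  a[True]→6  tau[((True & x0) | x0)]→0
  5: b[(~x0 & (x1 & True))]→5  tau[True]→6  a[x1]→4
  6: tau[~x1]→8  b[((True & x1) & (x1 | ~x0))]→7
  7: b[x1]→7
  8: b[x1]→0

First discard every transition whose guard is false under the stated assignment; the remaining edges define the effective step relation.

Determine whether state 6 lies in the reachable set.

9 transition(s) survive guard evaluation.
depth 0: {0}
depth 1: {5}  total {0,5}
depth 2: {6}  total {0,5,6}
depth 3: {8}  total {0,5,6,8}
Reach set: {0,5,6,8}
witness 6: b·tau

Answer: REACHABLE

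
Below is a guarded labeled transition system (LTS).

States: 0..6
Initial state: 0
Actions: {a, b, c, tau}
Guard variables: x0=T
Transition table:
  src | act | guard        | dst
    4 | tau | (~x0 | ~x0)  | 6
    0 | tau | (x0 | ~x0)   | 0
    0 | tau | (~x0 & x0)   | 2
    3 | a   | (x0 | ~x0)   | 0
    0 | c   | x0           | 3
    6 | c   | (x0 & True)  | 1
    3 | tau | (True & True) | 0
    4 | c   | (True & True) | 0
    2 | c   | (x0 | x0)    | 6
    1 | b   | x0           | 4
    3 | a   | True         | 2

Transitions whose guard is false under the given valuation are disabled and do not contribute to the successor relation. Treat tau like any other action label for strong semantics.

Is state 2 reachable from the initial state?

Answer: REACHABLE

Trace:
After dropping false guards: 9 live edges.
depth 0: {0}
depth 1: {3}  now seen {0,3}
depth 2: {2}  now seen {0,2,3}
depth 3: {6}  now seen {0,2,3,6}
depth 4: {1}  now seen {0,1,2,3,6}
depth 5: {4}  now seen {0,1,2,3,4,6}
Reachable = {0,1,2,3,4,6}
Path to 2: c·a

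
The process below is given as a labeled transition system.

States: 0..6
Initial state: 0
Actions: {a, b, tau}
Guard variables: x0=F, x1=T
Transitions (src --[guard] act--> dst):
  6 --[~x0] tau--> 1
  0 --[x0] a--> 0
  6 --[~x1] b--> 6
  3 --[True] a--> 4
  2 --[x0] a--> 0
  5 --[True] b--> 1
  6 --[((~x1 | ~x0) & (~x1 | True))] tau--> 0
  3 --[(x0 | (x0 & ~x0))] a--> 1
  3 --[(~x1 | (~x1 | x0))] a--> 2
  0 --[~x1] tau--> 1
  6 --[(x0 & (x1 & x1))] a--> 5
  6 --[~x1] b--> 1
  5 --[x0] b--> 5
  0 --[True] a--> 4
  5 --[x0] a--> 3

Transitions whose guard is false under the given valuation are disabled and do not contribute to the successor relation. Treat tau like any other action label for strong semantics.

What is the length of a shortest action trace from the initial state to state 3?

Answer: UNREACHABLE

Trace:
Breadth-first toward 3:
  Layer 0: {0}
  Layer 1: {4}
3 never appears.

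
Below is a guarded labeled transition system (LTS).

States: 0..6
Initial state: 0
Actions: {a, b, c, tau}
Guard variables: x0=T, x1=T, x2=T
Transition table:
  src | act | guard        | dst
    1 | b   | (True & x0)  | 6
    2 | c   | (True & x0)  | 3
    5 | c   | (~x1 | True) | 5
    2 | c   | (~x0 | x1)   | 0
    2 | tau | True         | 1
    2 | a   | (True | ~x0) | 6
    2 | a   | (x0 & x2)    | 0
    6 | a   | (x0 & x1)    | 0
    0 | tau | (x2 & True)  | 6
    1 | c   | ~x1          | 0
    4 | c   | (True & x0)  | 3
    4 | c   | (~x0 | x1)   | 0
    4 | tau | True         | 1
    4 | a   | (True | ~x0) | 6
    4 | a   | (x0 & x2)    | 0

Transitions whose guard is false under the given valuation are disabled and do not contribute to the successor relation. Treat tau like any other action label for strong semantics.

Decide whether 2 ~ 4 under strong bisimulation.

Answer: BISIMILAR

Analysis:
Compute ~ classes (split until stable):
  round 0: {{0,1,2,3,4,5,6}}
  round 1: {{0},{1},{2,4},{3},{5},{6}}
stable after 2 split(s): 6 block(s)
class of 2: {2,4}; class of 4: {2,4}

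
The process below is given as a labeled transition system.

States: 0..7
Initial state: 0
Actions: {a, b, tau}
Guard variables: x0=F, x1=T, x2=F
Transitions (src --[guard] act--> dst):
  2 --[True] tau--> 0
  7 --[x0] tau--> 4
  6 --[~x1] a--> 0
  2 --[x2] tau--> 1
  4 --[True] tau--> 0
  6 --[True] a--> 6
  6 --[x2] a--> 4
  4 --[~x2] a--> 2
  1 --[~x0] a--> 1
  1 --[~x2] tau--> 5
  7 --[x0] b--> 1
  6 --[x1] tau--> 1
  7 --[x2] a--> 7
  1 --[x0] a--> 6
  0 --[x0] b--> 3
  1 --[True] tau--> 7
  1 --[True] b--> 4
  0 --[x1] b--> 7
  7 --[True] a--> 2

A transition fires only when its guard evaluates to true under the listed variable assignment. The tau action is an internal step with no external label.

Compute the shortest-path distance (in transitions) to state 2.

Answer: 2

Trace:
BFS to 2:
  depth 0: {0}
  depth 1: {7}
  depth 2: {2}
first hit 2 at d=2 via b·a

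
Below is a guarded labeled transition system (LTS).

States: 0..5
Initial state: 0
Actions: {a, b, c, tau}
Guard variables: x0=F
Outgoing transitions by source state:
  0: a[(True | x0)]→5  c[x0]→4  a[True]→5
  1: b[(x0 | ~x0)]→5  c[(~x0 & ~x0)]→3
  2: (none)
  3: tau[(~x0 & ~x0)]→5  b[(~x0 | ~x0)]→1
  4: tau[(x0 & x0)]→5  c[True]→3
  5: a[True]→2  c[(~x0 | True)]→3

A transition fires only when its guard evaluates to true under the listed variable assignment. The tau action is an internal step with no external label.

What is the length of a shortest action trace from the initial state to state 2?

BFS to 2:
  L0 = {0}
  L1 = {5}
  L2 = {2,3}
first hit 2 at d=2 via a·a

Answer: 2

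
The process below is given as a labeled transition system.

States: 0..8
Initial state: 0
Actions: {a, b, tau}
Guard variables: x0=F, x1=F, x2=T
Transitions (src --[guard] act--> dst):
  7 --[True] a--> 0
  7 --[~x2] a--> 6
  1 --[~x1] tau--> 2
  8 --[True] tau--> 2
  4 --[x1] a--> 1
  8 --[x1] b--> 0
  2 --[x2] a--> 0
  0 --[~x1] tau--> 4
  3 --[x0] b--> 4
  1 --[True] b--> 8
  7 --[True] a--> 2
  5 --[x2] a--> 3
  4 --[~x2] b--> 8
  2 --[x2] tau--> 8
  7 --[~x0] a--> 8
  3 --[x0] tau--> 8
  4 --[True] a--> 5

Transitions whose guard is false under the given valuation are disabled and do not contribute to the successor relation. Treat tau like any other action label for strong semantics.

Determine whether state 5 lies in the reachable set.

Answer: REACHABLE

Working:
Guard filter leaves 11 enabled edge(s).
L0 = {0}
L1 = {4}  total {0,4}
L2 = {5}  total {0,4,5}
L3 = {3}  total {0,3,4,5}
Reach set: {0,3,4,5}
trace reaching 5: tau·a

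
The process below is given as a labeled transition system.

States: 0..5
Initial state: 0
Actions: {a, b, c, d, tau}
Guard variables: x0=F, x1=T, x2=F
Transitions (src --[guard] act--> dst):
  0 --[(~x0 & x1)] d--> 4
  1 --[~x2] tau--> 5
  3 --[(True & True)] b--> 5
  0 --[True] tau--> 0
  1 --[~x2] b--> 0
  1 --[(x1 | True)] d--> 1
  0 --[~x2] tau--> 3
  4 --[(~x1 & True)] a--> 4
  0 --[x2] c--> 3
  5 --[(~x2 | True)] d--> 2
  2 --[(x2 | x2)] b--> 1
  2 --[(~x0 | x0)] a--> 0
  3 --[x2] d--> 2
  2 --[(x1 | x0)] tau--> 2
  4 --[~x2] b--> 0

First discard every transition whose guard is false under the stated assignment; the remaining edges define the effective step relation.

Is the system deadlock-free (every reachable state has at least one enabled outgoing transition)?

Answer: DEADLOCK-FREE

Trace:
R = {0,2,3,4,5}
  0: d→4  tau→0  tau→3  [3 out]
  2: a→0  tau→2  [2 out]
  3: b→5  [1 out]
  4: b→0  [1 out]
  5: d→2  [1 out]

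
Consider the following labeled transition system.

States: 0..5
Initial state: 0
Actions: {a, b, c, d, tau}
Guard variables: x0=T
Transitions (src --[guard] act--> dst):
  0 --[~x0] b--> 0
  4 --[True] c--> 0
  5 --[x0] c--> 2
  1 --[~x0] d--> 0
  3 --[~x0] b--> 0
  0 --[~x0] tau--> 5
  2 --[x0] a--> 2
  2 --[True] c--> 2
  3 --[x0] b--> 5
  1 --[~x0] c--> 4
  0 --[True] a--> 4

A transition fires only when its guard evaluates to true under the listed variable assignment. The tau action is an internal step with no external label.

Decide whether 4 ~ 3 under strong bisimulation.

Compute ~ classes (split until stable):
  P[0] = {{0,1,2,3,4,5}}
  P[1] = {{0},{1},{2},{3},{4,5}}
  P[2] = {{0},{1},{2},{3},{4},{5}}
6 equivalence class(es) (converged in 3)
class of 4: {4}; class of 3: {3}

Answer: NOT BISIMILAR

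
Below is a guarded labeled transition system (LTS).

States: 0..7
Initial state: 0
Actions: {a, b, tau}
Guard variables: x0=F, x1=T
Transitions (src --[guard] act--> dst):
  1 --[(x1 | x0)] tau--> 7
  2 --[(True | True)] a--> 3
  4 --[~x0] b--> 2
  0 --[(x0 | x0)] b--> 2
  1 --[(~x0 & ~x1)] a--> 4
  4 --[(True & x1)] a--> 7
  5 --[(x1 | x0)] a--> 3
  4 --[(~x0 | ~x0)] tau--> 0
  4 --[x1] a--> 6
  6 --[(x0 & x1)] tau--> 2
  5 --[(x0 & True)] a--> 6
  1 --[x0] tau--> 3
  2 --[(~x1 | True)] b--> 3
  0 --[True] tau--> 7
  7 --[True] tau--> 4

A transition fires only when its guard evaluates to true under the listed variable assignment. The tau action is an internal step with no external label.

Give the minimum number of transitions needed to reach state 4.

BFS to 4:
  depth 0: {0}
  depth 1: {7}
  depth 2: {4}
depth(4)=2, e.g. tau·tau

Answer: 2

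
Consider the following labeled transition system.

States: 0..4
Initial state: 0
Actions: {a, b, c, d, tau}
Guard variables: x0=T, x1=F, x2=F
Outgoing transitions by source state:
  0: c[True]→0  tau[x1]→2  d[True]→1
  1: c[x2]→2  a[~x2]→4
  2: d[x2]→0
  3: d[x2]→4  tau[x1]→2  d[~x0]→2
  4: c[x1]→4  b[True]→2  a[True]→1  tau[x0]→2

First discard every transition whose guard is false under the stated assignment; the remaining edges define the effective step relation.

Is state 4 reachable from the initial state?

After dropping false guards: 6 live edges.
Layer 0: {0}
Layer 1: {1}  total {0,1}
Layer 2: {4}  total {0,1,4}
Layer 3: {2}  total {0,1,2,4}
Reachable = {0,1,2,4}
witness 4: d·a

Answer: REACHABLE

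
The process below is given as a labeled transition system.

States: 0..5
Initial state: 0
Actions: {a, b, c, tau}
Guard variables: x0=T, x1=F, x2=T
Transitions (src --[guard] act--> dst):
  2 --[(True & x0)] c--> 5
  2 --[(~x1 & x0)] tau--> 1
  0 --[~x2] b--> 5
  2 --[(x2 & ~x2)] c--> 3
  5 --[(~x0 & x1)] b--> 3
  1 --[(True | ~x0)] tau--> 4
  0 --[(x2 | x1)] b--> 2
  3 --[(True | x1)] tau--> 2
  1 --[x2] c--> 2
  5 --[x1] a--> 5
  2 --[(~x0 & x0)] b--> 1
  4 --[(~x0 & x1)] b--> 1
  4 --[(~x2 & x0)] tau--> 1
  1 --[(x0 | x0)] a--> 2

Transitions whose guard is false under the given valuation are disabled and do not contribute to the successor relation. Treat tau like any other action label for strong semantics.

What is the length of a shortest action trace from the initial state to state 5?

BFS to 5:
  Layer 0: {0}
  Layer 1: {2}
  Layer 2: {1,5}
5 enters at depth 2; path b·c

Answer: 2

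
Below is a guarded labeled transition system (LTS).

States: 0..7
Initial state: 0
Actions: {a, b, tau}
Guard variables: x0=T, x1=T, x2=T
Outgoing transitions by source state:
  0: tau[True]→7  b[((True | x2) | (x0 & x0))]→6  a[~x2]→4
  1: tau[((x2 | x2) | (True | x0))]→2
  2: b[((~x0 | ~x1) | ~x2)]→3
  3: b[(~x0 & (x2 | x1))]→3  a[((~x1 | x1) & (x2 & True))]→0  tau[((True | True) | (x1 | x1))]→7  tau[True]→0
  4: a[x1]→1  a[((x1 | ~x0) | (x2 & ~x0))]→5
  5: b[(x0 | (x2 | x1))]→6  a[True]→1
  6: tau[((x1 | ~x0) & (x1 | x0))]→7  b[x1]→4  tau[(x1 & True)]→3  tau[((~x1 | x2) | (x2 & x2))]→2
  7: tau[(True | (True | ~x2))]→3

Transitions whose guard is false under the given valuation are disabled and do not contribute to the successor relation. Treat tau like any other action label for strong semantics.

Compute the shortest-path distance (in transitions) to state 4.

Answer: 2

Analysis:
BFS to 4:
  depth 0: {0}
  depth 1: {6,7}
  depth 2: {2,3,4}
depth(4)=2, e.g. b·b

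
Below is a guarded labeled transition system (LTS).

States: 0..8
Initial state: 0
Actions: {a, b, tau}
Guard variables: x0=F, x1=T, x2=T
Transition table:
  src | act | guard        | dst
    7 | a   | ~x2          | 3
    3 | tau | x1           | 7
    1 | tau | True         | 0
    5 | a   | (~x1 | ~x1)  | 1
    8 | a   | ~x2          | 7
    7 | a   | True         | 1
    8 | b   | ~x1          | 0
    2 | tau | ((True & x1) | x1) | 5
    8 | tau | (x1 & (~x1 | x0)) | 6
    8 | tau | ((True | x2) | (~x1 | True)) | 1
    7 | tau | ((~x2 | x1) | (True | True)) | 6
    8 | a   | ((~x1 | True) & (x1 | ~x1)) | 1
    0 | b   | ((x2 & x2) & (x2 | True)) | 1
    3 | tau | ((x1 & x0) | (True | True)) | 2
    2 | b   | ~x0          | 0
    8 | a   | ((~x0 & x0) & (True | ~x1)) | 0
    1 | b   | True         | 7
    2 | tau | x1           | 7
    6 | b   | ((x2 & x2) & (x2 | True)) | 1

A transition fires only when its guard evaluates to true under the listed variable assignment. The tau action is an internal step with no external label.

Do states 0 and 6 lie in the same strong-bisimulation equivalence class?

Bisimulation quotient by refinement:
  round 0: {{0,1,2,3,4,5,6,7,8}}
  round 1: {{0,6},{1,2},{3},{4,5},{7,8}}
  round 2: {{0,6},{1},{2},{3},{4,5},{7},{8}}
Fixed point at round 3; 7 class(es).
[0]={0,6}  [6]={0,6}

Answer: BISIMILAR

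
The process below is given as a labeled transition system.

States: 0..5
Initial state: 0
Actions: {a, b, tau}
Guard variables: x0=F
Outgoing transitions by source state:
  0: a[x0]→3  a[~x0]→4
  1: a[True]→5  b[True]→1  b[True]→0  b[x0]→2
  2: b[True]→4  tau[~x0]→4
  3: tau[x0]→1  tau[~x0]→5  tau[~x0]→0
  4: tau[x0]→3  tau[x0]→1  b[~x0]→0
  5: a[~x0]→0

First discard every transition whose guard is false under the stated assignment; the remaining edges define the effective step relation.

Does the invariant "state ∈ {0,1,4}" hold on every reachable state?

Answer: INVARIANT HOLDS

Trace:
Allowed set {0,1,4}
Reach set: {0,4}
  0: ok
  4: ok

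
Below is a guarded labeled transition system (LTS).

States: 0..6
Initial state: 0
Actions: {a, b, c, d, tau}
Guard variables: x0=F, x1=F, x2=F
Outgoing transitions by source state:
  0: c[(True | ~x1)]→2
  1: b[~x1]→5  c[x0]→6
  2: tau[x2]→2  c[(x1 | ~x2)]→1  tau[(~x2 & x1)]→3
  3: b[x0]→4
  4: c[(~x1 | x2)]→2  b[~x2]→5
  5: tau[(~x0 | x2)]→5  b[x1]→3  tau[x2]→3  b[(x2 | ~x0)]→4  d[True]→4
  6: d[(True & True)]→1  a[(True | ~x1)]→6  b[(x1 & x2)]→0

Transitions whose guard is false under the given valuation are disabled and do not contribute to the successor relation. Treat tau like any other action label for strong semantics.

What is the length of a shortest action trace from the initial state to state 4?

Answer: 4

Working:
Layered search for 4:
  depth 0: {0}
  depth 1: {2}
  depth 2: {1}
  depth 3: {5}
  depth 4: {4}
4 enters at depth 4; path c·c·b·b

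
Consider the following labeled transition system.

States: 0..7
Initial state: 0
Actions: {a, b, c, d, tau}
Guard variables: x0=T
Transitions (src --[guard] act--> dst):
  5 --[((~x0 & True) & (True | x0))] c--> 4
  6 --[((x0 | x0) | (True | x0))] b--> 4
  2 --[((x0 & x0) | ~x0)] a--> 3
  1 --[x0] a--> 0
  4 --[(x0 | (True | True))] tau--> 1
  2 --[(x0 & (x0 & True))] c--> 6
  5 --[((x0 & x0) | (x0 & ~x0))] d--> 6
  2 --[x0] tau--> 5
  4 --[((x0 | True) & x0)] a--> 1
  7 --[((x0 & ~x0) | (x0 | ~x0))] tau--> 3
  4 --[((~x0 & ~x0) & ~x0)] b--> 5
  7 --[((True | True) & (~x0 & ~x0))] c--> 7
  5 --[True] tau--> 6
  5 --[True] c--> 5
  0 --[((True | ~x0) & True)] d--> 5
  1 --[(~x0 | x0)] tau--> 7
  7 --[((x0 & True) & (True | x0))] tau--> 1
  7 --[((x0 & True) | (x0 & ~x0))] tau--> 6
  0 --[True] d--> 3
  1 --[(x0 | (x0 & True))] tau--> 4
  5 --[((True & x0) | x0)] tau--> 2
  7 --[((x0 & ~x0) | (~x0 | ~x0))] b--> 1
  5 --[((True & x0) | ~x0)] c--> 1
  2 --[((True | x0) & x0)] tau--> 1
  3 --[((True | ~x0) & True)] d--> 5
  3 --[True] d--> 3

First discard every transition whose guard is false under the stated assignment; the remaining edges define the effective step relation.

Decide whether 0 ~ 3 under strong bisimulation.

Answer: BISIMILAR

Trace:
Refine partition for ~:
  P[0] = {{0,1,2,3,4,5,6,7}}
  P[1] = {{0,3},{1,4},{2},{5},{6},{7}}
  P[2] = {{0,3},{1},{2},{4},{5},{6},{7}}
stable after 3 split(s): 7 block(s)
class of 0: {0,3}; class of 3: {0,3}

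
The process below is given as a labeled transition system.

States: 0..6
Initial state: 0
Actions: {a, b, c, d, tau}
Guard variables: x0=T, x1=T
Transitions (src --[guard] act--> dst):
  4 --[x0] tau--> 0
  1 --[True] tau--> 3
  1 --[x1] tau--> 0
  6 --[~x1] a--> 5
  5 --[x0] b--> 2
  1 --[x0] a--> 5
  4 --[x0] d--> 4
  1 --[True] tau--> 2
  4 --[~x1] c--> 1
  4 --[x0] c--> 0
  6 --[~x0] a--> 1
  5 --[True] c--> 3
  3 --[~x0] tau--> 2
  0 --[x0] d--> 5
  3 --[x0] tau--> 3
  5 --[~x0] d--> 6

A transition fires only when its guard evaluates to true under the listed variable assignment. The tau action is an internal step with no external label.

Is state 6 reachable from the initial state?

After dropping false guards: 11 live edges.
Layer 0: {0}
Layer 1: {5}  cumulative {0,5}
Layer 2: {2,3}  cumulative {0,2,3,5}
Reachable = {0,2,3,5}

Answer: UNREACHABLE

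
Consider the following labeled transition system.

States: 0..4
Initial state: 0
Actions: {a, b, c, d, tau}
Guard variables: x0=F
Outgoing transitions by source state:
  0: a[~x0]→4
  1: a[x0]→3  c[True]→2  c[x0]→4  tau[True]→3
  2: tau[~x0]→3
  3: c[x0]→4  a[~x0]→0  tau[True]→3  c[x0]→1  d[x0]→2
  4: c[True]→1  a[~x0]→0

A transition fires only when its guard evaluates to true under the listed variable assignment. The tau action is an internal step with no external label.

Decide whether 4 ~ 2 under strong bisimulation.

Bisimulation quotient by refinement:
  P[0] = {{0,1,2,3,4}}
  P[1] = {{0},{1},{2},{3},{4}}
Fixed point at round 2; 5 class(es).
class of 4: {4}; class of 2: {2}

Answer: NOT BISIMILAR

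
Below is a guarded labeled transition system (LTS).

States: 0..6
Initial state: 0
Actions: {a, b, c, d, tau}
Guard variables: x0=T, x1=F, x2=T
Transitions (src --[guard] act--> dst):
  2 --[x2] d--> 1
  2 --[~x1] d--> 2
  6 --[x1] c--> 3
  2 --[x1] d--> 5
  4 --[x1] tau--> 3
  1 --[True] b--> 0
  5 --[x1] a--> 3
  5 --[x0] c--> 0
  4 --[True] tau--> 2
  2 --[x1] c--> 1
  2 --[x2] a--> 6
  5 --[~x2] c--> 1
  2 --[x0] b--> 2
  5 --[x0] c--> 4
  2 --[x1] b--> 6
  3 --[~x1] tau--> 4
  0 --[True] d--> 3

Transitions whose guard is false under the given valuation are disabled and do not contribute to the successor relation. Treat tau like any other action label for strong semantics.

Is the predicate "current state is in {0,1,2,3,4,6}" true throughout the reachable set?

Inv-set: {0,1,2,3,4,6}
Reach set: {0,1,2,3,4,6}
  0: ✓
  1: ✓
  2: ✓
  3: ✓
  4: ✓
  6: ✓

Answer: INVARIANT HOLDS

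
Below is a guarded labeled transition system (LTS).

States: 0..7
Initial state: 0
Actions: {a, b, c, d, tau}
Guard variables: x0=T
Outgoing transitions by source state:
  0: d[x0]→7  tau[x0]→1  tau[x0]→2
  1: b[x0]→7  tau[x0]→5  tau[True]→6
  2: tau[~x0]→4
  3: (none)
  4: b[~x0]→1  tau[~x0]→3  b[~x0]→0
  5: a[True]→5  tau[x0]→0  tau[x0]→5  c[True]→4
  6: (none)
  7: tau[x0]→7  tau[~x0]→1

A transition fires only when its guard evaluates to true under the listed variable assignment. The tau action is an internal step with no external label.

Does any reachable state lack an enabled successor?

Answer: DEADLOCK at state 2

Analysis:
R = {0,1,2,4,5,6,7}
  0: d→7  tau→1  tau→2  [deg 3]
  1: b→7  tau→5  tau→6  [deg 3]
  2: ∅  [STUCK]
  4: ∅  [STUCK]
  5: a→5  c→4  tau→0  tau→5  [deg 4]
  6: ∅  [STUCK]
  7: tau→7  [deg 1]
Path to 2: tau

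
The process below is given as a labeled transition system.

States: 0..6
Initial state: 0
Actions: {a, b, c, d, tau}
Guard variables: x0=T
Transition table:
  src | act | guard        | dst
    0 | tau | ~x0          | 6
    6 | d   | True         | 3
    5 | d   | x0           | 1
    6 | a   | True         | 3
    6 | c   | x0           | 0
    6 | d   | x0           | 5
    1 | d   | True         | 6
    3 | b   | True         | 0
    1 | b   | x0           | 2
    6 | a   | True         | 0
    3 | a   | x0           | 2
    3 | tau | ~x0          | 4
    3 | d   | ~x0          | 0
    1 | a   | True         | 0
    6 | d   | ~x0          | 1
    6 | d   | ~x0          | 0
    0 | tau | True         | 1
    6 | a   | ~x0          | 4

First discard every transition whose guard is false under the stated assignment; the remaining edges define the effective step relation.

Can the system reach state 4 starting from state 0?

12 transition(s) survive guard evaluation.
depth 0: {0}
depth 1: {1}  total {0,1}
depth 2: {2,6}  total {0,1,2,6}
depth 3: {3,5}  total {0,1,2,3,5,6}
Reachable = {0,1,2,3,5,6}

Answer: UNREACHABLE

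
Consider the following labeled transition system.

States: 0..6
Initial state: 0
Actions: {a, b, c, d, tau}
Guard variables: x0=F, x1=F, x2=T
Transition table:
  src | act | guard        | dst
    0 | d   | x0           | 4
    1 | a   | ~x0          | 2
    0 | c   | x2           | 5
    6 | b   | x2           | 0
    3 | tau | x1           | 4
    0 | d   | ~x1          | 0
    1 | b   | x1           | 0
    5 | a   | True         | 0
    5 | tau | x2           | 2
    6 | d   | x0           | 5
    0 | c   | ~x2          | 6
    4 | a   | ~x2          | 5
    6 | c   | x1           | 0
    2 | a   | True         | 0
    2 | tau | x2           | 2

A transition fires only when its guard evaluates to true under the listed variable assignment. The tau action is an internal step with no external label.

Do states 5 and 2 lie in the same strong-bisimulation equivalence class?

Compute ~ classes (split until stable):
  round 0: {{0,1,2,3,4,5,6}}
  round 1: {{0},{1},{2,5},{3,4},{6}}
5 equivalence class(es) (converged in 2)
class of 5: {2,5}; class of 2: {2,5}

Answer: BISIMILAR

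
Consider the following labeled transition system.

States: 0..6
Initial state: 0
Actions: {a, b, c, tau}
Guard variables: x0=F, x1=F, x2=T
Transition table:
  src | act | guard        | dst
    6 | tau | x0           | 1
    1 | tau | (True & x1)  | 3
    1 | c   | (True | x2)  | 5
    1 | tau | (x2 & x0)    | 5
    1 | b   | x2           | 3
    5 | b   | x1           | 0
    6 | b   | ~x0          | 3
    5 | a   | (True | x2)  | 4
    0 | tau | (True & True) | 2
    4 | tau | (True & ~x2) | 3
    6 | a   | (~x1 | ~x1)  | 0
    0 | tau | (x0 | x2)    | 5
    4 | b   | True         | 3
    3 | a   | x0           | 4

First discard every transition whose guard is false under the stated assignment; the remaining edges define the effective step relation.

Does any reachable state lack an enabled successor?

Reachable = {0,2,3,4,5}
  0: tau→2  tau→5  [deg 2]
  2: ∅  [no exit]
  3: ∅  [no exit]
  4: b→3  [deg 1]
  5: a→4  [deg 1]
trace reaching 2: tau

Answer: DEADLOCK at state 2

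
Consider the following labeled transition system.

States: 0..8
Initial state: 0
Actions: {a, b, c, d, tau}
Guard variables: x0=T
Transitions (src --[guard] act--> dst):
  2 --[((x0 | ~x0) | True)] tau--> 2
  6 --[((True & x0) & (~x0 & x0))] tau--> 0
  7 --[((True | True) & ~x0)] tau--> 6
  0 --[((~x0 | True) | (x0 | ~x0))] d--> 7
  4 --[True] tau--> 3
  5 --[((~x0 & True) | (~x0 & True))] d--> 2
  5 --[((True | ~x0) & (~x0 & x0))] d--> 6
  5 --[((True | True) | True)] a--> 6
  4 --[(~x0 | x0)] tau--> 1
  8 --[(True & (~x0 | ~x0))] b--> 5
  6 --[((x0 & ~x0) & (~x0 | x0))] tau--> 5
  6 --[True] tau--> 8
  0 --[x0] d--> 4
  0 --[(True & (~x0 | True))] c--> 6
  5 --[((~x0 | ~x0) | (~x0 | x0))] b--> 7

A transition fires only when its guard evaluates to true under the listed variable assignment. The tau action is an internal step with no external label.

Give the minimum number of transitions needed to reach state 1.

BFS to 1:
  L0 = {0}
  L1 = {4,6,7}
  L2 = {1,3,8}
depth(1)=2, e.g. d·tau

Answer: 2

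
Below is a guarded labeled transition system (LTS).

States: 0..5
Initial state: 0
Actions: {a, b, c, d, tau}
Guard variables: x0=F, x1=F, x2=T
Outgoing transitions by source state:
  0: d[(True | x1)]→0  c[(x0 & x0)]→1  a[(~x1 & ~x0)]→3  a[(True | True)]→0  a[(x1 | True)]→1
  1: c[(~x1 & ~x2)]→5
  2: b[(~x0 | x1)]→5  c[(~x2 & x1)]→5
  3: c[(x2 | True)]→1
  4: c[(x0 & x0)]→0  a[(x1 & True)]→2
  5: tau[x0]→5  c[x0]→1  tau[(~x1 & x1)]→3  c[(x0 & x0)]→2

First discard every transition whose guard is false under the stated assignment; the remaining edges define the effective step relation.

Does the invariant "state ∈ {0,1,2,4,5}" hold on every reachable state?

Safe = {0,1,2,4,5}
Reach set: {0,1,3}
  0: ✓
  1: ✓
  3: ✗ unsafe
reach 3 via a — violates

Answer: INVARIANT VIOLATED at state 3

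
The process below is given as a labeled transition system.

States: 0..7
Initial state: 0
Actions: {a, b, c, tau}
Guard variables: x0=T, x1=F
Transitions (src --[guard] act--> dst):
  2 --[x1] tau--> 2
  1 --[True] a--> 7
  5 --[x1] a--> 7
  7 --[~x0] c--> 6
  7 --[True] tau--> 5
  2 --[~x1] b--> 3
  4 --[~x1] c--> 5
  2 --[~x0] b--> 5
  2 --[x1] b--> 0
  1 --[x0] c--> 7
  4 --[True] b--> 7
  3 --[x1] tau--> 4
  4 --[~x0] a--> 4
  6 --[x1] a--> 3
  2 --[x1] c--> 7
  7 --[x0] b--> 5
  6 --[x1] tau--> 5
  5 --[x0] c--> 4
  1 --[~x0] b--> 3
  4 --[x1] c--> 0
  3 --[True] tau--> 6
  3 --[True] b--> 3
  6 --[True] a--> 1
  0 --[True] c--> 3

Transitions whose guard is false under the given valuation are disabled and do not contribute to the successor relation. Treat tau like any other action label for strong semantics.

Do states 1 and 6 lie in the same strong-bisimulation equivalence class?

Compute ~ classes (split until stable):
  P[0] = {{0,1,2,3,4,5,6,7}}
  P[1] = {{0,5},{1},{2},{3,7},{4},{6}}
  P[2] = {{0},{1},{2},{3},{4},{5},{6},{7}}
8 equivalence class(es) (converged in 3)
1∈{1}, 6∈{6}

Answer: NOT BISIMILAR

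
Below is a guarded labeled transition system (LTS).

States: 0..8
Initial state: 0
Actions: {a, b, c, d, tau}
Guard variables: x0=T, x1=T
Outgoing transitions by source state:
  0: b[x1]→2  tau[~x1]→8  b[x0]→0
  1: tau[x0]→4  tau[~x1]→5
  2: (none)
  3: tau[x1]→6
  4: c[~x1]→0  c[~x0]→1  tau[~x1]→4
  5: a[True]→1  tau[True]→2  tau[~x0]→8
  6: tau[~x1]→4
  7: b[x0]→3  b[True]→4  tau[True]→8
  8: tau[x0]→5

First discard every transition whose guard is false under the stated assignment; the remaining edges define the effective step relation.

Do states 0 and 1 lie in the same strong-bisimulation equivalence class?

Compute ~ classes (split until stable):
  π0 = {{0,1,2,3,4,5,6,7,8}}
  π1 = {{0},{1,3,8},{2,4,6},{5},{7}}
  π2 = {{0},{1,3},{2,4,6},{5},{7},{8}}
6 equivalence class(es) (converged in 3)
[0]={0}  [1]={1,3}

Answer: NOT BISIMILAR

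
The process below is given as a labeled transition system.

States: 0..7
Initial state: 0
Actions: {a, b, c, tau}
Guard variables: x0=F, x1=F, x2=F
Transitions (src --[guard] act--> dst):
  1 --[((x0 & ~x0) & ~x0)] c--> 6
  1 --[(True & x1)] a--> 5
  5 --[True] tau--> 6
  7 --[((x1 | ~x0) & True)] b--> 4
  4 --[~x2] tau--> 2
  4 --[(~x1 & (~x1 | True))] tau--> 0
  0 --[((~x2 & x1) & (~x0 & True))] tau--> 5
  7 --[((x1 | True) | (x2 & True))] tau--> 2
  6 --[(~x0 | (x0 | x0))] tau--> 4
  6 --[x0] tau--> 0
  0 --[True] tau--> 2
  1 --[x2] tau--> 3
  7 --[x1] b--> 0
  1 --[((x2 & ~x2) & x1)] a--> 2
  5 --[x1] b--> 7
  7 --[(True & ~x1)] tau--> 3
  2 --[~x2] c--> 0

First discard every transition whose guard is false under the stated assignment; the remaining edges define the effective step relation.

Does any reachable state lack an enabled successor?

Reachable = {0,2}
  0: tau→2  [1 out]
  2: c→0  [1 out]

Answer: DEADLOCK-FREE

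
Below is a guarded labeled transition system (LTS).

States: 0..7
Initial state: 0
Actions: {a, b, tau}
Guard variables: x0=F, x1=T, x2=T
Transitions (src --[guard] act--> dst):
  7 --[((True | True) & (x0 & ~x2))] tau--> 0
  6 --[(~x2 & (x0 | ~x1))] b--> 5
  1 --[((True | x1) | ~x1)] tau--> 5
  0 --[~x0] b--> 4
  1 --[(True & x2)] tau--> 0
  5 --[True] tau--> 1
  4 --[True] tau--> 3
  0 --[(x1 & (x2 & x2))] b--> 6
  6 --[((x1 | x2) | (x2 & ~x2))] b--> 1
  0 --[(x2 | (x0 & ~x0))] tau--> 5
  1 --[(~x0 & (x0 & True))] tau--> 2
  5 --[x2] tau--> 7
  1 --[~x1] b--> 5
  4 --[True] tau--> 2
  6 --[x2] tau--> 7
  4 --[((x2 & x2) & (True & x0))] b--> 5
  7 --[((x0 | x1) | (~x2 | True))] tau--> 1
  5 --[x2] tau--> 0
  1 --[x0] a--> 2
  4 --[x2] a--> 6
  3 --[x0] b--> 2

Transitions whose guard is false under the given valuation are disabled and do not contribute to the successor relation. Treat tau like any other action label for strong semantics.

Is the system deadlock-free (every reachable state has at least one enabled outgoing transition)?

Reachable = {0,1,2,3,4,5,6,7}
  0: b→4  b→6  tau→5  [3 out]
  1: tau→0  tau→5  [2 out]
  2: ∅  [deadlock]
  3: ∅  [deadlock]
  4: a→6  tau→2  tau→3  [3 out]
  5: tau→0  tau→1  tau→7  [3 out]
  6: b→1  tau→7  [2 out]
  7: tau→1  [1 out]
trace reaching 2: b·tau

Answer: DEADLOCK at state 2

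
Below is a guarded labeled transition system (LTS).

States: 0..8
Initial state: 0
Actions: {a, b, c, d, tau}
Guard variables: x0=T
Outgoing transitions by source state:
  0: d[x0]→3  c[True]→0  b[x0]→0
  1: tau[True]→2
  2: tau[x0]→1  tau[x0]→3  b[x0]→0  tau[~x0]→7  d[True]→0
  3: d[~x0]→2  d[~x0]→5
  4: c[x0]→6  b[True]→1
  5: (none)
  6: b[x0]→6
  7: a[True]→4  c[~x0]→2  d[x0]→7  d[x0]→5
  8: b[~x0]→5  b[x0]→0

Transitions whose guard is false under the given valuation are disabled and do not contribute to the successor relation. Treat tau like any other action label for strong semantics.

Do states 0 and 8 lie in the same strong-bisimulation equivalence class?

Answer: NOT BISIMILAR

Trace:
Compute ~ classes (split until stable):
  round 0: {{0,1,2,3,4,5,6,7,8}}
  round 1: {{0},{1},{2},{3,5},{4},{6,8},{7}}
  round 2: {{0},{1},{2},{3,5},{4},{6},{7},{8}}
stable after 3 split(s): 8 block(s)
0∈{0}, 8∈{8}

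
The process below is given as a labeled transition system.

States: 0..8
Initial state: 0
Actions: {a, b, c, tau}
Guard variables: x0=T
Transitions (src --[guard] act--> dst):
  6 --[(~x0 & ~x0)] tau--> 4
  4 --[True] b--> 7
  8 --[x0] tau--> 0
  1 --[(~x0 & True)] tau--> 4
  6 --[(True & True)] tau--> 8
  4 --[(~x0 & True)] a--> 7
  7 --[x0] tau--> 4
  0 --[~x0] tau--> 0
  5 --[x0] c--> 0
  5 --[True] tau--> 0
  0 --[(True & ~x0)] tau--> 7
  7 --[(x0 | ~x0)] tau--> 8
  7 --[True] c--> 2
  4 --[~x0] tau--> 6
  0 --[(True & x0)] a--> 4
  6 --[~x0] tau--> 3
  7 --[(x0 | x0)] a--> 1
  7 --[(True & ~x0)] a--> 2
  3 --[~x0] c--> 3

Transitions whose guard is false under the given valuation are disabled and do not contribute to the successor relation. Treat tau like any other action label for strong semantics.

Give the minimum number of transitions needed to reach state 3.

Answer: UNREACHABLE

Analysis:
BFS to 3:
  depth 0: {0}
  depth 1: {4}
  depth 2: {7}
  depth 3: {1,2,8}
3 never appears.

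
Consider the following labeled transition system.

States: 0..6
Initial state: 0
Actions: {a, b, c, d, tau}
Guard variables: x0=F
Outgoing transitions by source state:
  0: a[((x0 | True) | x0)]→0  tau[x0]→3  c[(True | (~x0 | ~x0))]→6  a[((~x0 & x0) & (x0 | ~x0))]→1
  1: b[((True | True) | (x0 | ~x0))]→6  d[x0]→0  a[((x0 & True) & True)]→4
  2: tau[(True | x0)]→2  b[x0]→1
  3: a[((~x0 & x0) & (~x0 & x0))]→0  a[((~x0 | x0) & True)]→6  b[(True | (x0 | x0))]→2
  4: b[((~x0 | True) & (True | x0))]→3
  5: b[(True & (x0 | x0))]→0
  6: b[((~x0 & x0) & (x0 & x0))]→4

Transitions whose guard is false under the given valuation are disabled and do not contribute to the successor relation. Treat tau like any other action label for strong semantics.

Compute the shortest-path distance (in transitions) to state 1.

Answer: UNREACHABLE

Analysis:
Breadth-first toward 1:
  Layer 0: {0}
  Layer 1: {6}
1 never appears.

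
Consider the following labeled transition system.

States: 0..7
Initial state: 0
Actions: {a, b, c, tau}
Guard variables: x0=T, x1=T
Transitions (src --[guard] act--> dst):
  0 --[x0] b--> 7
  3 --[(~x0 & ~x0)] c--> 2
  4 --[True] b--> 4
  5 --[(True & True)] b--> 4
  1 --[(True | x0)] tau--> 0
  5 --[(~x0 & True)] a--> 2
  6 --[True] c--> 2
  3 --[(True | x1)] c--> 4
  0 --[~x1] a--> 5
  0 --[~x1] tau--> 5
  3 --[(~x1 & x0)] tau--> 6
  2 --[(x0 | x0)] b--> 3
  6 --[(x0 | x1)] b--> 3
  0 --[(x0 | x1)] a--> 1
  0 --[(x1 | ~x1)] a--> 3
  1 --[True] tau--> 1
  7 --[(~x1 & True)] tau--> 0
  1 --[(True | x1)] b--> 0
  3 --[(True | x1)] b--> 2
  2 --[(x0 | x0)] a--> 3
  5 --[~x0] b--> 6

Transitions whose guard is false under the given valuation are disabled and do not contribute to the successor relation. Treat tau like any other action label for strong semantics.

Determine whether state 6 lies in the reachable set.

14 transition(s) survive guard evaluation.
Layer 0: {0}
Layer 1: {1,3,7}  now seen {0,1,3,7}
Layer 2: {2,4}  now seen {0,1,2,3,4,7}
Reach set: {0,1,2,3,4,7}

Answer: UNREACHABLE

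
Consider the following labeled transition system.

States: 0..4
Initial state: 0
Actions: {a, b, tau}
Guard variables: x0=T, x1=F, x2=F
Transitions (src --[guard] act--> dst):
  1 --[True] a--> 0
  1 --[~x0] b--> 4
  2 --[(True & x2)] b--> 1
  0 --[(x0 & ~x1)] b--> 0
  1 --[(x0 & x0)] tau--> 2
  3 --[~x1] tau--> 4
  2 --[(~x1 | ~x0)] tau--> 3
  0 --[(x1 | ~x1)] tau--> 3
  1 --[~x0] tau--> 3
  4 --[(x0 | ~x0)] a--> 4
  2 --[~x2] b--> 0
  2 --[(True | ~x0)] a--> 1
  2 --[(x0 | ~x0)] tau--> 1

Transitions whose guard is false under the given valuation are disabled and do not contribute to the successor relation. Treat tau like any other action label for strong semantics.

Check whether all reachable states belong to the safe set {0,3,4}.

Answer: INVARIANT HOLDS

Working:
Allowed set {0,3,4}
R = {0,3,4}
  0: ok
  3: ok
  4: ok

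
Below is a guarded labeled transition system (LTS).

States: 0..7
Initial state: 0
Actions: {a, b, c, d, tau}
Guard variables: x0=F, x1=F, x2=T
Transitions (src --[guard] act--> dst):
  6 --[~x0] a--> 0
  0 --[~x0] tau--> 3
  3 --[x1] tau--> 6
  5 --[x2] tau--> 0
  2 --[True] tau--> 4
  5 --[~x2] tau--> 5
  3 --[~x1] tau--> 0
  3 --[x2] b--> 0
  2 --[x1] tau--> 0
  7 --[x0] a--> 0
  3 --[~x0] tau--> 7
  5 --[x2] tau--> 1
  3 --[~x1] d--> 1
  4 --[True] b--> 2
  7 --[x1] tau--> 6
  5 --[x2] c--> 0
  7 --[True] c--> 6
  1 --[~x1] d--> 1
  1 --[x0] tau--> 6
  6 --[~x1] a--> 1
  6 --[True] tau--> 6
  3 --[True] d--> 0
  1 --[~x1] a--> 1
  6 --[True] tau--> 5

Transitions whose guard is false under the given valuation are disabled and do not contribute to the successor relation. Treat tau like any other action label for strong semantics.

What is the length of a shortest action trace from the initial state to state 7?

Answer: 2

Analysis:
Layered search for 7:
  L0 = {0}
  L1 = {3}
  L2 = {1,7}
first hit 7 at d=2 via tau·tau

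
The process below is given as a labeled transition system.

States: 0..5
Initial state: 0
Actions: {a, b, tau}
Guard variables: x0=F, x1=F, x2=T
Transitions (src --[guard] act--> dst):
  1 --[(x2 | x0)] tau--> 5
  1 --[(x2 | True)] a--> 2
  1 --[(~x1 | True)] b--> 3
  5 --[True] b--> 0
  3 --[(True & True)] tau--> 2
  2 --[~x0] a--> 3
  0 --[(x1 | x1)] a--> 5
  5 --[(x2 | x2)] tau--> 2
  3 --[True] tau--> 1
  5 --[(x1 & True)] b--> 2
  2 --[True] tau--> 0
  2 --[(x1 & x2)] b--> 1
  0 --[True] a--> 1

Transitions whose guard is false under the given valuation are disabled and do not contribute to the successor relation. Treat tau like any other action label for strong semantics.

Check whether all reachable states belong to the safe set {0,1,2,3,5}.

Safe = {0,1,2,3,5}
Reach set: {0,1,2,3,5}
  0: ✓
  1: ✓
  2: ✓
  3: ✓
  5: ✓

Answer: INVARIANT HOLDS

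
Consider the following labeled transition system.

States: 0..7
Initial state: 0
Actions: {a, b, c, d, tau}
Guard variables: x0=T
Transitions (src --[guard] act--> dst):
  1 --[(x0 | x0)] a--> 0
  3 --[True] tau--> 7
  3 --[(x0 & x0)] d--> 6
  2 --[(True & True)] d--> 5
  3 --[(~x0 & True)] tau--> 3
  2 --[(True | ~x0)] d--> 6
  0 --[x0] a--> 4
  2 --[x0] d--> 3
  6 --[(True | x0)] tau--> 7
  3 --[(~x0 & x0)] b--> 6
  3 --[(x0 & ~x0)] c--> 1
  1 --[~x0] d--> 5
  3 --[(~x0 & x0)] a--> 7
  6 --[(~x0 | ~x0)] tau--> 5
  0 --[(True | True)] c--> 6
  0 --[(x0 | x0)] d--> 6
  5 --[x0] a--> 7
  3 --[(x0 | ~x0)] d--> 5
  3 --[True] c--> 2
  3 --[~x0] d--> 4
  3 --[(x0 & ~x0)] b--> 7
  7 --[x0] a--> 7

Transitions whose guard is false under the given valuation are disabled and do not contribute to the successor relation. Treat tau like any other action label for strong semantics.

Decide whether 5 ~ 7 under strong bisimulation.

Refine partition for ~:
  round 0: {{0,1,2,3,4,5,6,7}}
  round 1: {{0},{1,5,7},{2},{3},{4},{6}}
  round 2: {{0},{1},{2},{3},{4},{5,7},{6}}
7 equivalence class(es) (converged in 3)
[5]={5,7}  [7]={5,7}

Answer: BISIMILAR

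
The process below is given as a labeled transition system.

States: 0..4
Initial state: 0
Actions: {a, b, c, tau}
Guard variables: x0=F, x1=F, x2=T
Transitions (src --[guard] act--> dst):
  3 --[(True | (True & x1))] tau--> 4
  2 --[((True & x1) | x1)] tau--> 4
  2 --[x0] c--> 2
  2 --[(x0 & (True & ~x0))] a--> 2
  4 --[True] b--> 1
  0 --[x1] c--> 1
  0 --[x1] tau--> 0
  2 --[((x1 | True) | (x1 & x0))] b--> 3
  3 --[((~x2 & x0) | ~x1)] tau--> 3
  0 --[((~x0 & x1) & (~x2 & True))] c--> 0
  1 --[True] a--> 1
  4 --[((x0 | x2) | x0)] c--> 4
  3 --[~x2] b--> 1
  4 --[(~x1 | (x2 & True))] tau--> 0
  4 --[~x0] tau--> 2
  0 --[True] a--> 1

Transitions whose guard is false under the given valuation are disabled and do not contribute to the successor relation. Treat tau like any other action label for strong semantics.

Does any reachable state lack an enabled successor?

Answer: DEADLOCK-FREE

Trace:
Reachable = {0,1}
  0: a→1  [deg 1]
  1: a→1  [deg 1]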